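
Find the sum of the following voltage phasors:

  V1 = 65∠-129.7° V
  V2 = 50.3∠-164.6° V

Step 1 — Convert each phasor to rectangular form:
  V1 = 65·(cos(-129.7°) + j·sin(-129.7°)) = -41.52 - j50.01 V
  V2 = 50.3·(cos(-164.6°) + j·sin(-164.6°)) = -48.49 - j13.36 V
Step 2 — Sum components: V_total = -90.01 - j63.37 V.
Step 3 — Convert to polar: |V_total| = 110.1 V, ∠V_total = -144.9°.

V_total = 110.1∠-144.9° V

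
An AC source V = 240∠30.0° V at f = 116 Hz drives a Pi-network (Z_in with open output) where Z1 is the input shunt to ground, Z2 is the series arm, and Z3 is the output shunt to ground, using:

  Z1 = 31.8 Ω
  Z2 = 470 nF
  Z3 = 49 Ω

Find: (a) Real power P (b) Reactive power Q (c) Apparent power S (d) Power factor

Step 1 — Angular frequency: ω = 2π·f = 2π·116 = 728.8 rad/s.
Step 2 — Component impedances:
  Z1: Z = R = 31.8 Ω
  Z2: Z = 1/(jωC) = -j/(ω·C) = 0 - j2919 Ω
  Z3: Z = R = 49 Ω
Step 3 — With open output, the series arm Z2 and the output shunt Z3 appear in series to ground: Z2 + Z3 = 49 - j2919 Ω.
Step 4 — Parallel with input shunt Z1: Z_in = Z1 || (Z2 + Z3) = 31.79 - j0.3461 Ω = 31.79∠-0.6° Ω.
Step 5 — Source phasor: V = 240∠30.0° V = 207.8 + j120 V.
Step 6 — Current: I = V / Z = 6.496 + j3.845 A = 7.549∠30.6° A.
Step 7 — Complex power: S = V·I* = 1812 - j19.73 VA.
Step 8 — Real power: P = Re(S) = 1812 W.
Step 9 — Reactive power: Q = Im(S) = -19.73 VAR.
Step 10 — Apparent power: |S| = 1812 VA.
Step 11 — Power factor: PF = P/|S| = 0.9999 (leading).

(a) P = 1812 W  (b) Q = -19.73 VAR  (c) S = 1812 VA  (d) PF = 0.9999 (leading)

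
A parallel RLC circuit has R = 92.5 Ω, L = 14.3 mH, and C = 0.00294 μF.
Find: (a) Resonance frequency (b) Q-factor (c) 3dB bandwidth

Step 1 — Resonance: ω₀ = 1/√(LC) = 1/√(0.0143·2.94e-09) = 1.542e+05 rad/s.
Step 2 — f₀ = ω₀/(2π) = 2.455e+04 Hz.
Step 3 — Parallel Q: Q = R/(ω₀L) = 92.5/(1.542e+05·0.0143) = 0.04194.
Step 4 — Bandwidth: Δω = ω₀/Q = 3.677e+06 rad/s; BW = Δω/(2π) = 5.852e+05 Hz.

(a) f₀ = 2.455e+04 Hz  (b) Q = 0.04194  (c) BW = 5.852e+05 Hz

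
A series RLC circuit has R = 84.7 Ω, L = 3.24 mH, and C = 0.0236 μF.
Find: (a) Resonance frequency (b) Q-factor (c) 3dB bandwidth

Step 1 — Resonance: ω₀ = 1/√(LC) = 1/√(0.00324·2.36e-08) = 1.144e+05 rad/s.
Step 2 — f₀ = ω₀/(2π) = 1.82e+04 Hz.
Step 3 — Series Q: Q = ω₀L/R = 1.144e+05·0.00324/84.7 = 4.375.
Step 4 — Bandwidth: Δω = ω₀/Q = 2.614e+04 rad/s; BW = Δω/(2π) = 4161 Hz.

(a) f₀ = 1.82e+04 Hz  (b) Q = 4.375  (c) BW = 4161 Hz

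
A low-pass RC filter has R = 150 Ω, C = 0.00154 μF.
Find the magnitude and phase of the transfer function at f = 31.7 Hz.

Step 1 — Angular frequency: ω = 2π·31.7 = 199.2 rad/s.
Step 2 — Transfer function: H(jω) = 1/(1 + jωRC).
Step 3 — Denominator: 1 + jωRC = 1 + j·199.2·150·1.54e-09 = 1 + j4.601e-05.
Step 4 — H = 1 - j4.601e-05.
Step 5 — Magnitude: |H| = 1 (-0.0 dB); phase: φ = -0.0°.

|H| = 1 (-0.0 dB), φ = -0.0°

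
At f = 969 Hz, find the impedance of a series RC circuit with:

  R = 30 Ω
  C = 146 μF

Step 1 — Angular frequency: ω = 2π·f = 2π·969 = 6088 rad/s.
Step 2 — Component impedances:
  R: Z = R = 30 Ω
  C: Z = 1/(jωC) = -j/(ω·C) = 0 - j1.125 Ω
Step 3 — Series combination: Z_total = R + C = 30 - j1.125 Ω = 30.02∠-2.1° Ω.

Z = 30 - j1.125 Ω = 30.02∠-2.1° Ω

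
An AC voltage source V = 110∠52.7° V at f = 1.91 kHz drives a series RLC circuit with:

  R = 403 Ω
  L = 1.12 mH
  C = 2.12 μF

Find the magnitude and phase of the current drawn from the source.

Step 1 — Angular frequency: ω = 2π·f = 2π·1910 = 1.2e+04 rad/s.
Step 2 — Component impedances:
  R: Z = R = 403 Ω
  L: Z = jωL = j·1.2e+04·0.00112 = 0 + j13.44 Ω
  C: Z = 1/(jωC) = -j/(ω·C) = 0 - j39.31 Ω
Step 3 — Series combination: Z_total = R + L + C = 403 - j25.86 Ω = 403.8∠-3.7° Ω.
Step 4 — Source phasor: V = 110∠52.7° V = 66.66 + j87.5 V.
Step 5 — Ohm's law: I = V / Z_total = (66.66 + j87.5) / (403 - j25.86) = 0.1508 + j0.2268 A.
Step 6 — Convert to polar: |I| = 0.2724 A, ∠I = 56.4°.

I = 0.2724∠56.4° A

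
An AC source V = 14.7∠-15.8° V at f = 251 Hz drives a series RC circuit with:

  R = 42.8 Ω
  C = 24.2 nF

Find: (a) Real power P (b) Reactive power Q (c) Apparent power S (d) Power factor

Step 1 — Angular frequency: ω = 2π·f = 2π·251 = 1577 rad/s.
Step 2 — Component impedances:
  R: Z = R = 42.8 Ω
  C: Z = 1/(jωC) = -j/(ω·C) = 0 - j2.62e+04 Ω
Step 3 — Series combination: Z_total = R + C = 42.8 - j2.62e+04 Ω = 2.62e+04∠-89.9° Ω.
Step 4 — Source phasor: V = 14.7∠-15.8° V = 14.14 - j4.003 V.
Step 5 — Current: I = V / Z = 0.0001536 + j0.0005396 A = 0.000561∠74.1° A.
Step 6 — Complex power: S = V·I* = 1.347e-05 - j0.008247 VA.
Step 7 — Real power: P = Re(S) = 1.347e-05 W.
Step 8 — Reactive power: Q = Im(S) = -0.008247 VAR.
Step 9 — Apparent power: |S| = 0.008247 VA.
Step 10 — Power factor: PF = P/|S| = 0.001633 (leading).

(a) P = 1.347e-05 W  (b) Q = -0.008247 VAR  (c) S = 0.008247 VA  (d) PF = 0.001633 (leading)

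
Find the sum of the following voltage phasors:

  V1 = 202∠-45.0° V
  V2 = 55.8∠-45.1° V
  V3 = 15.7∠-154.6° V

Step 1 — Convert each phasor to rectangular form:
  V1 = 202·(cos(-45.0°) + j·sin(-45.0°)) = 142.8 - j142.8 V
  V2 = 55.8·(cos(-45.1°) + j·sin(-45.1°)) = 39.39 - j39.53 V
  V3 = 15.7·(cos(-154.6°) + j·sin(-154.6°)) = -14.18 - j6.734 V
Step 2 — Sum components: V_total = 168 - j189.1 V.
Step 3 — Convert to polar: |V_total| = 253 V, ∠V_total = -48.4°.

V_total = 253∠-48.4° V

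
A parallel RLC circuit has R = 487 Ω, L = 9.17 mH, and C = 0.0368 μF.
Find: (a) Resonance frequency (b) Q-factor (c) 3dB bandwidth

Step 1 — Resonance: ω₀ = 1/√(LC) = 1/√(0.00917·3.68e-08) = 5.444e+04 rad/s.
Step 2 — f₀ = ω₀/(2π) = 8664 Hz.
Step 3 — Parallel Q: Q = R/(ω₀L) = 487/(5.444e+04·0.00917) = 0.9756.
Step 4 — Bandwidth: Δω = ω₀/Q = 5.58e+04 rad/s; BW = Δω/(2π) = 8881 Hz.

(a) f₀ = 8664 Hz  (b) Q = 0.9756  (c) BW = 8881 Hz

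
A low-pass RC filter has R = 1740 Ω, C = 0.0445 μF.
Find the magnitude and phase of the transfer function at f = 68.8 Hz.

Step 1 — Angular frequency: ω = 2π·68.8 = 432.3 rad/s.
Step 2 — Transfer function: H(jω) = 1/(1 + jωRC).
Step 3 — Denominator: 1 + jωRC = 1 + j·432.3·1740·4.45e-08 = 1 + j0.03347.
Step 4 — H = 0.9989 - j0.03343.
Step 5 — Magnitude: |H| = 0.9994 (-0.0 dB); phase: φ = -1.9°.

|H| = 0.9994 (-0.0 dB), φ = -1.9°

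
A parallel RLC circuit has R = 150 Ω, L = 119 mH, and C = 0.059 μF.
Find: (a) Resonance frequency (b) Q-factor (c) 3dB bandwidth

Step 1 — Resonance: ω₀ = 1/√(LC) = 1/√(0.119·5.9e-08) = 1.193e+04 rad/s.
Step 2 — f₀ = ω₀/(2π) = 1899 Hz.
Step 3 — Parallel Q: Q = R/(ω₀L) = 150/(1.193e+04·0.119) = 0.1056.
Step 4 — Bandwidth: Δω = ω₀/Q = 1.13e+05 rad/s; BW = Δω/(2π) = 1.798e+04 Hz.

(a) f₀ = 1899 Hz  (b) Q = 0.1056  (c) BW = 1.798e+04 Hz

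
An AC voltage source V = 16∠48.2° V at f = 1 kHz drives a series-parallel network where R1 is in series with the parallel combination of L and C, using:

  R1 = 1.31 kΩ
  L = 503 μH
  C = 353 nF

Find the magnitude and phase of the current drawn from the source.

Step 1 — Angular frequency: ω = 2π·f = 2π·1000 = 6283 rad/s.
Step 2 — Component impedances:
  R1: Z = R = 1310 Ω
  L: Z = jωL = j·6283·0.000503 = 0 + j3.16 Ω
  C: Z = 1/(jωC) = -j/(ω·C) = 0 - j450.9 Ω
Step 3 — Parallel branch: L || C = 1/(1/L + 1/C) = 0 + j3.183 Ω.
Step 4 — Series with R1: Z_total = R1 + (L || C) = 1310 + j3.183 Ω = 1310∠0.1° Ω.
Step 5 — Source phasor: V = 16∠48.2° V = 10.66 + j11.93 V.
Step 6 — Ohm's law: I = V / Z_total = (10.66 + j11.93) / (1310 + j3.183) = 0.008163 + j0.009085 A.
Step 7 — Convert to polar: |I| = 0.01221 A, ∠I = 48.1°.

I = 0.01221∠48.1° A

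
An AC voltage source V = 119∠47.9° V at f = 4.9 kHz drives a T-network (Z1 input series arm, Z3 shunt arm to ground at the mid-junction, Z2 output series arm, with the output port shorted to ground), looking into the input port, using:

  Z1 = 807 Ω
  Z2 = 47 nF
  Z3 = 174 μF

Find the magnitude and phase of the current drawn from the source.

Step 1 — Angular frequency: ω = 2π·f = 2π·4900 = 3.079e+04 rad/s.
Step 2 — Component impedances:
  Z1: Z = R = 807 Ω
  Z2: Z = 1/(jωC) = -j/(ω·C) = 0 - j691.1 Ω
  Z3: Z = 1/(jωC) = -j/(ω·C) = 0 - j0.1867 Ω
Step 3 — With the output port shorted to ground, the output series arm Z2 runs from the junction to ground; the shunt arm Z3 also runs from the junction to ground. They appear in parallel: Z3 || Z2 = 0 - j0.1866 Ω.
Step 4 — Series with input arm Z1: Z_in = Z1 + (Z3 || Z2) = 807 - j0.1866 Ω = 807∠-0.0° Ω.
Step 5 — Source phasor: V = 119∠47.9° V = 79.78 + j88.3 V.
Step 6 — Ohm's law: I = V / Z_total = (79.78 + j88.3) / (807 - j0.1866) = 0.09884 + j0.1094 A.
Step 7 — Convert to polar: |I| = 0.1475 A, ∠I = 47.9°.

I = 0.1475∠47.9° A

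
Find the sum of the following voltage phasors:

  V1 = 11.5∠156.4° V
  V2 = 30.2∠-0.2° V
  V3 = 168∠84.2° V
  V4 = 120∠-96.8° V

Step 1 — Convert each phasor to rectangular form:
  V1 = 11.5·(cos(156.4°) + j·sin(156.4°)) = -10.54 + j4.604 V
  V2 = 30.2·(cos(-0.2°) + j·sin(-0.2°)) = 30.2 - j0.1054 V
  V3 = 168·(cos(84.2°) + j·sin(84.2°)) = 16.98 + j167.1 V
  V4 = 120·(cos(-96.8°) + j·sin(-96.8°)) = -14.21 - j119.2 V
Step 2 — Sum components: V_total = 22.43 + j52.48 V.
Step 3 — Convert to polar: |V_total| = 57.08 V, ∠V_total = 66.9°.

V_total = 57.08∠66.9° V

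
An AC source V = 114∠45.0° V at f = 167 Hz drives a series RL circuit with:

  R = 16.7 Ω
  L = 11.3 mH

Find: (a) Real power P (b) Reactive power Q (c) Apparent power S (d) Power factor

Step 1 — Angular frequency: ω = 2π·f = 2π·167 = 1049 rad/s.
Step 2 — Component impedances:
  R: Z = R = 16.7 Ω
  L: Z = jωL = j·1049·0.0113 = 0 + j11.86 Ω
Step 3 — Series combination: Z_total = R + L = 16.7 + j11.86 Ω = 20.48∠35.4° Ω.
Step 4 — Source phasor: V = 114∠45.0° V = 80.61 + j80.61 V.
Step 5 — Current: I = V / Z = 5.488 + j0.9307 A = 5.566∠9.6° A.
Step 6 — Complex power: S = V·I* = 517.4 + j367.3 VA.
Step 7 — Real power: P = Re(S) = 517.4 W.
Step 8 — Reactive power: Q = Im(S) = 367.3 VAR.
Step 9 — Apparent power: |S| = 634.5 VA.
Step 10 — Power factor: PF = P/|S| = 0.8154 (lagging).

(a) P = 517.4 W  (b) Q = 367.3 VAR  (c) S = 634.5 VA  (d) PF = 0.8154 (lagging)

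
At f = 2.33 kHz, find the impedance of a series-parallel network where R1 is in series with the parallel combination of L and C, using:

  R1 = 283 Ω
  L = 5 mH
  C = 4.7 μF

Step 1 — Angular frequency: ω = 2π·f = 2π·2330 = 1.464e+04 rad/s.
Step 2 — Component impedances:
  R1: Z = R = 283 Ω
  L: Z = jωL = j·1.464e+04·0.005 = 0 + j73.2 Ω
  C: Z = 1/(jωC) = -j/(ω·C) = 0 - j14.53 Ω
Step 3 — Parallel branch: L || C = 1/(1/L + 1/C) = 0 - j18.13 Ω.
Step 4 — Series with R1: Z_total = R1 + (L || C) = 283 - j18.13 Ω = 283.6∠-3.7° Ω.

Z = 283 - j18.13 Ω = 283.6∠-3.7° Ω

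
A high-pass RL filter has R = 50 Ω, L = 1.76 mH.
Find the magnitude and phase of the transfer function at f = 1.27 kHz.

Step 1 — Angular frequency: ω = 2π·1270 = 7980 rad/s.
Step 2 — Transfer function: H(jω) = jωL/(R + jωL).
Step 3 — Numerator jωL = j·14.04; denominator R + jωL = 50 + j14.04.
Step 4 — H = 0.07313 + j0.2603.
Step 5 — Magnitude: |H| = 0.2704 (-11.4 dB); phase: φ = 74.3°.

|H| = 0.2704 (-11.4 dB), φ = 74.3°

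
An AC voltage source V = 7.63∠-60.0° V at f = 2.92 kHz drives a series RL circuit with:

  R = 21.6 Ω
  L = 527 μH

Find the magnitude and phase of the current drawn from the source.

Step 1 — Angular frequency: ω = 2π·f = 2π·2920 = 1.835e+04 rad/s.
Step 2 — Component impedances:
  R: Z = R = 21.6 Ω
  L: Z = jωL = j·1.835e+04·0.000527 = 0 + j9.669 Ω
Step 3 — Series combination: Z_total = R + L = 21.6 + j9.669 Ω = 23.67∠24.1° Ω.
Step 4 — Source phasor: V = 7.63∠-60.0° V = 3.815 - j6.608 V.
Step 5 — Ohm's law: I = V / Z_total = (3.815 - j6.608) / (21.6 + j9.669) = 0.03306 - j0.3207 A.
Step 6 — Convert to polar: |I| = 0.3224 A, ∠I = -84.1°.

I = 0.3224∠-84.1° A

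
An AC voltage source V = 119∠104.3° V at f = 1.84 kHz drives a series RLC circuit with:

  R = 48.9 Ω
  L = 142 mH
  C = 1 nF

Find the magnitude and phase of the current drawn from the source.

Step 1 — Angular frequency: ω = 2π·f = 2π·1840 = 1.156e+04 rad/s.
Step 2 — Component impedances:
  R: Z = R = 48.9 Ω
  L: Z = jωL = j·1.156e+04·0.142 = 0 + j1642 Ω
  C: Z = 1/(jωC) = -j/(ω·C) = 0 - j8.65e+04 Ω
Step 3 — Series combination: Z_total = R + L + C = 48.9 - j8.486e+04 Ω = 8.486e+04∠-90.0° Ω.
Step 4 — Source phasor: V = 119∠104.3° V = -29.39 + j115.3 V.
Step 5 — Ohm's law: I = V / Z_total = (-29.39 + j115.3) / (48.9 - j8.486e+04) = -0.001359 - j0.0003456 A.
Step 6 — Convert to polar: |I| = 0.001402 A, ∠I = -165.7°.

I = 0.001402∠-165.7° A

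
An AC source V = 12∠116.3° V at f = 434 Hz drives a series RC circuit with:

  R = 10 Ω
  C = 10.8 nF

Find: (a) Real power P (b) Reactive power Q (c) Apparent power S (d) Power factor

Step 1 — Angular frequency: ω = 2π·f = 2π·434 = 2727 rad/s.
Step 2 — Component impedances:
  R: Z = R = 10 Ω
  C: Z = 1/(jωC) = -j/(ω·C) = 0 - j3.396e+04 Ω
Step 3 — Series combination: Z_total = R + C = 10 - j3.396e+04 Ω = 3.396e+04∠-90.0° Ω.
Step 4 — Source phasor: V = 12∠116.3° V = -5.317 + j10.76 V.
Step 5 — Current: I = V / Z = -0.0003169 - j0.0001565 A = 0.0003534∠-153.7° A.
Step 6 — Complex power: S = V·I* = 1.249e-06 - j0.004241 VA.
Step 7 — Real power: P = Re(S) = 1.249e-06 W.
Step 8 — Reactive power: Q = Im(S) = -0.004241 VAR.
Step 9 — Apparent power: |S| = 0.004241 VA.
Step 10 — Power factor: PF = P/|S| = 0.0002945 (leading).

(a) P = 1.249e-06 W  (b) Q = -0.004241 VAR  (c) S = 0.004241 VA  (d) PF = 0.0002945 (leading)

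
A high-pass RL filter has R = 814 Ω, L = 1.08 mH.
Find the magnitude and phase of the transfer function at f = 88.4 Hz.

Step 1 — Angular frequency: ω = 2π·88.4 = 555.4 rad/s.
Step 2 — Transfer function: H(jω) = jωL/(R + jωL).
Step 3 — Numerator jωL = j·0.5999; denominator R + jωL = 814 + j0.5999.
Step 4 — H = 5.431e-07 + j0.0007369.
Step 5 — Magnitude: |H| = 0.0007369 (-62.7 dB); phase: φ = 90.0°.

|H| = 0.0007369 (-62.7 dB), φ = 90.0°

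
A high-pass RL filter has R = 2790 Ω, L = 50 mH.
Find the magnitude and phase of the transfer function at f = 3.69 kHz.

Step 1 — Angular frequency: ω = 2π·3690 = 2.318e+04 rad/s.
Step 2 — Transfer function: H(jω) = jωL/(R + jωL).
Step 3 — Numerator jωL = j·1159; denominator R + jωL = 2790 + j1159.
Step 4 — H = 0.1472 + j0.3543.
Step 5 — Magnitude: |H| = 0.3837 (-8.3 dB); phase: φ = 67.4°.

|H| = 0.3837 (-8.3 dB), φ = 67.4°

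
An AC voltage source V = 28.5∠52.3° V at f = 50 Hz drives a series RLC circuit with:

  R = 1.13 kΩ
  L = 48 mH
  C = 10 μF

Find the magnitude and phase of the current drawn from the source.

Step 1 — Angular frequency: ω = 2π·f = 2π·50 = 314.2 rad/s.
Step 2 — Component impedances:
  R: Z = R = 1130 Ω
  L: Z = jωL = j·314.2·0.048 = 0 + j15.08 Ω
  C: Z = 1/(jωC) = -j/(ω·C) = 0 - j318.3 Ω
Step 3 — Series combination: Z_total = R + L + C = 1130 - j303.2 Ω = 1170∠-15.0° Ω.
Step 4 — Source phasor: V = 28.5∠52.3° V = 17.43 + j22.55 V.
Step 5 — Ohm's law: I = V / Z_total = (17.43 + j22.55) / (1130 - j303.2) = 0.009392 + j0.02248 A.
Step 6 — Convert to polar: |I| = 0.02436 A, ∠I = 67.3°.

I = 0.02436∠67.3° A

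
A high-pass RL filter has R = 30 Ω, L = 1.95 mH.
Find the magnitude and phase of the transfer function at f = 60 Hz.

Step 1 — Angular frequency: ω = 2π·60 = 377 rad/s.
Step 2 — Transfer function: H(jω) = jωL/(R + jωL).
Step 3 — Numerator jωL = j·0.7351; denominator R + jωL = 30 + j0.7351.
Step 4 — H = 0.0006001 + j0.02449.
Step 5 — Magnitude: |H| = 0.0245 (-32.2 dB); phase: φ = 88.6°.

|H| = 0.0245 (-32.2 dB), φ = 88.6°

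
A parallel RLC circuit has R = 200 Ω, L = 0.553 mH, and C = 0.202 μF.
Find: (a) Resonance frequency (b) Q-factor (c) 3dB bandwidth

Step 1 — Resonance: ω₀ = 1/√(LC) = 1/√(0.000553·2.02e-07) = 9.462e+04 rad/s.
Step 2 — f₀ = ω₀/(2π) = 1.506e+04 Hz.
Step 3 — Parallel Q: Q = R/(ω₀L) = 200/(9.462e+04·0.000553) = 3.822.
Step 4 — Bandwidth: Δω = ω₀/Q = 2.475e+04 rad/s; BW = Δω/(2π) = 3939 Hz.

(a) f₀ = 1.506e+04 Hz  (b) Q = 3.822  (c) BW = 3939 Hz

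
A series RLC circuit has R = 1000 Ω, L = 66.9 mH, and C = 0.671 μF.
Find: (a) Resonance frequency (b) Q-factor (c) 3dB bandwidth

Step 1 — Resonance condition Im(Z)=0 gives ω₀ = 1/√(LC).
Step 2 — ω₀ = 1/√(0.0669·6.71e-07) = 4720 rad/s.
Step 3 — f₀ = ω₀/(2π) = 751.2 Hz.
Step 4 — Series Q: Q = ω₀L/R = 4720·0.0669/1000 = 0.3158.
Step 5 — 3dB bandwidth: Δω = ω₀/Q = 1.495e+04 rad/s; BW = Δω/(2π) = 2379 Hz.

(a) f₀ = 751.2 Hz  (b) Q = 0.3158  (c) BW = 2379 Hz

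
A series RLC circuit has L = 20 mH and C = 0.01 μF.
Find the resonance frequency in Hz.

Step 1 — Resonance condition Im(Z)=0 gives ω₀ = 1/√(LC).
Step 2 — ω₀ = 1/√(0.02·1e-08) = 7.071e+04 rad/s.
Step 3 — f₀ = ω₀/(2π) = 1.125e+04 Hz.

f₀ = 1.125e+04 Hz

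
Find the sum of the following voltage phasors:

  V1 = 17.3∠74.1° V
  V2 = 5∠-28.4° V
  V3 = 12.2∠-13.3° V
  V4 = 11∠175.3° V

Step 1 — Convert each phasor to rectangular form:
  V1 = 17.3·(cos(74.1°) + j·sin(74.1°)) = 4.739 + j16.64 V
  V2 = 5·(cos(-28.4°) + j·sin(-28.4°)) = 4.398 - j2.378 V
  V3 = 12.2·(cos(-13.3°) + j·sin(-13.3°)) = 11.87 - j2.807 V
  V4 = 11·(cos(175.3°) + j·sin(175.3°)) = -10.96 + j0.9013 V
Step 2 — Sum components: V_total = 10.05 + j12.35 V.
Step 3 — Convert to polar: |V_total| = 15.92 V, ∠V_total = 50.9°.

V_total = 15.92∠50.9° V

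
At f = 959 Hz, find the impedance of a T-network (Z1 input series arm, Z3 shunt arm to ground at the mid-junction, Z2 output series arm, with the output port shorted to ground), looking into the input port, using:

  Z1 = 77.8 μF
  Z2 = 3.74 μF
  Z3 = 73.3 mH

Step 1 — Angular frequency: ω = 2π·f = 2π·959 = 6026 rad/s.
Step 2 — Component impedances:
  Z1: Z = 1/(jωC) = -j/(ω·C) = 0 - j2.133 Ω
  Z2: Z = 1/(jωC) = -j/(ω·C) = 0 - j44.37 Ω
  Z3: Z = jωL = j·6026·0.0733 = 0 + j441.7 Ω
Step 3 — With the output port shorted to ground, the output series arm Z2 runs from the junction to ground; the shunt arm Z3 also runs from the junction to ground. They appear in parallel: Z3 || Z2 = 0 - j49.33 Ω.
Step 4 — Series with input arm Z1: Z_in = Z1 + (Z3 || Z2) = 0 - j51.46 Ω = 51.46∠-90.0° Ω.

Z = 0 - j51.46 Ω = 51.46∠-90.0° Ω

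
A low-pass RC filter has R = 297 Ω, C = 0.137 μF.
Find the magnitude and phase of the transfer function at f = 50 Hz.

Step 1 — Angular frequency: ω = 2π·50 = 314.2 rad/s.
Step 2 — Transfer function: H(jω) = 1/(1 + jωRC).
Step 3 — Denominator: 1 + jωRC = 1 + j·314.2·297·1.37e-07 = 1 + j0.01278.
Step 4 — H = 0.9998 - j0.01278.
Step 5 — Magnitude: |H| = 0.9999 (-0.0 dB); phase: φ = -0.7°.

|H| = 0.9999 (-0.0 dB), φ = -0.7°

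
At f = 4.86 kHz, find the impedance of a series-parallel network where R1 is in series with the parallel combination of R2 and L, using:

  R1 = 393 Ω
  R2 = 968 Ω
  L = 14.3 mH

Step 1 — Angular frequency: ω = 2π·f = 2π·4860 = 3.054e+04 rad/s.
Step 2 — Component impedances:
  R1: Z = R = 393 Ω
  R2: Z = R = 968 Ω
  L: Z = jωL = j·3.054e+04·0.0143 = 0 + j436.7 Ω
Step 3 — Parallel branch: R2 || L = 1/(1/R2 + 1/L) = 163.7 + j362.8 Ω.
Step 4 — Series with R1: Z_total = R1 + (R2 || L) = 556.7 + j362.8 Ω = 664.5∠33.1° Ω.

Z = 556.7 + j362.8 Ω = 664.5∠33.1° Ω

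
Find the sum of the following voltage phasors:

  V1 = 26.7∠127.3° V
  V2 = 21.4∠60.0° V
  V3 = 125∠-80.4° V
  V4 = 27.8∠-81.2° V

Step 1 — Convert each phasor to rectangular form:
  V1 = 26.7·(cos(127.3°) + j·sin(127.3°)) = -16.18 + j21.24 V
  V2 = 21.4·(cos(60.0°) + j·sin(60.0°)) = 10.7 + j18.53 V
  V3 = 125·(cos(-80.4°) + j·sin(-80.4°)) = 20.85 - j123.2 V
  V4 = 27.8·(cos(-81.2°) + j·sin(-81.2°)) = 4.253 - j27.47 V
Step 2 — Sum components: V_total = 19.62 - j111 V.
Step 3 — Convert to polar: |V_total| = 112.7 V, ∠V_total = -80.0°.

V_total = 112.7∠-80.0° V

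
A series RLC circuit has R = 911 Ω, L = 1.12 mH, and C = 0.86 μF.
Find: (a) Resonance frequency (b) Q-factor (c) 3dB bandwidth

Step 1 — Resonance: ω₀ = 1/√(LC) = 1/√(0.00112·8.6e-07) = 3.222e+04 rad/s.
Step 2 — f₀ = ω₀/(2π) = 5128 Hz.
Step 3 — Series Q: Q = ω₀L/R = 3.222e+04·0.00112/911 = 0.03961.
Step 4 — Bandwidth: Δω = ω₀/Q = 8.134e+05 rad/s; BW = Δω/(2π) = 1.295e+05 Hz.

(a) f₀ = 5128 Hz  (b) Q = 0.03961  (c) BW = 1.295e+05 Hz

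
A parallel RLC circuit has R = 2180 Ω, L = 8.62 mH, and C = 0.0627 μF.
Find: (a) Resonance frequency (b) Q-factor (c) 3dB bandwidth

Step 1 — Resonance: ω₀ = 1/√(LC) = 1/√(0.00862·6.27e-08) = 4.301e+04 rad/s.
Step 2 — f₀ = ω₀/(2π) = 6846 Hz.
Step 3 — Parallel Q: Q = R/(ω₀L) = 2180/(4.301e+04·0.00862) = 5.879.
Step 4 — Bandwidth: Δω = ω₀/Q = 7316 rad/s; BW = Δω/(2π) = 1164 Hz.

(a) f₀ = 6846 Hz  (b) Q = 5.879  (c) BW = 1164 Hz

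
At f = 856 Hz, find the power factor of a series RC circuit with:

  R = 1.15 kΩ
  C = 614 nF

Step 1 — Angular frequency: ω = 2π·f = 2π·856 = 5378 rad/s.
Step 2 — Component impedances:
  R: Z = R = 1150 Ω
  C: Z = 1/(jωC) = -j/(ω·C) = 0 - j302.8 Ω
Step 3 — Series combination: Z_total = R + C = 1150 - j302.8 Ω = 1189∠-14.8° Ω.
Step 4 — Power factor: PF = cos(φ) = Re(Z)/|Z| = 1150/1189.2 = 0.967.
Step 5 — Type: Im(Z) = -302.8 ⇒ leading (phase φ = -14.8°).

PF = 0.967 (leading, φ = -14.8°)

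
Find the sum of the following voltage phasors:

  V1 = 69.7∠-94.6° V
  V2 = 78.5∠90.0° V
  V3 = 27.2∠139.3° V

Step 1 — Convert each phasor to rectangular form:
  V1 = 69.7·(cos(-94.6°) + j·sin(-94.6°)) = -5.59 - j69.48 V
  V2 = 78.5·(cos(90.0°) + j·sin(90.0°)) = 0 + j78.5 V
  V3 = 27.2·(cos(139.3°) + j·sin(139.3°)) = -20.62 + j17.74 V
Step 2 — Sum components: V_total = -26.21 + j26.76 V.
Step 3 — Convert to polar: |V_total| = 37.46 V, ∠V_total = 134.4°.

V_total = 37.46∠134.4° V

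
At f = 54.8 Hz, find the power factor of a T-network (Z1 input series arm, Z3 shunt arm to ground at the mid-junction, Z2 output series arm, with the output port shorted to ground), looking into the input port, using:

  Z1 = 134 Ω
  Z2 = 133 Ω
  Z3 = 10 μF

Step 1 — Angular frequency: ω = 2π·f = 2π·54.8 = 344.3 rad/s.
Step 2 — Component impedances:
  Z1: Z = R = 134 Ω
  Z2: Z = R = 133 Ω
  Z3: Z = 1/(jωC) = -j/(ω·C) = 0 - j290.4 Ω
Step 3 — With the output port shorted to ground, the output series arm Z2 runs from the junction to ground; the shunt arm Z3 also runs from the junction to ground. They appear in parallel: Z3 || Z2 = 109.9 - j50.35 Ω.
Step 4 — Series with input arm Z1: Z_in = Z1 + (Z3 || Z2) = 243.9 - j50.35 Ω = 249.1∠-11.7° Ω.
Step 5 — Power factor: PF = cos(φ) = Re(Z)/|Z| = 243.943/249.085 = 0.9794.
Step 6 — Type: Im(Z) = -50.35 ⇒ leading (phase φ = -11.7°).

PF = 0.9794 (leading, φ = -11.7°)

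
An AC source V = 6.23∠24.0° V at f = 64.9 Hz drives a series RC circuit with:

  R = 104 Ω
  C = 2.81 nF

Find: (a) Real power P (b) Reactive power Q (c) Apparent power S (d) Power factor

Step 1 — Angular frequency: ω = 2π·f = 2π·64.9 = 407.8 rad/s.
Step 2 — Component impedances:
  R: Z = R = 104 Ω
  C: Z = 1/(jωC) = -j/(ω·C) = 0 - j8.727e+05 Ω
Step 3 — Series combination: Z_total = R + C = 104 - j8.727e+05 Ω = 8.727e+05∠-90.0° Ω.
Step 4 — Source phasor: V = 6.23∠24.0° V = 5.691 + j2.534 V.
Step 5 — Current: I = V / Z = -2.903e-06 + j6.522e-06 A = 7.139e-06∠114.0° A.
Step 6 — Complex power: S = V·I* = 5.3e-09 - j4.447e-05 VA.
Step 7 — Real power: P = Re(S) = 5.3e-09 W.
Step 8 — Reactive power: Q = Im(S) = -4.447e-05 VAR.
Step 9 — Apparent power: |S| = 4.447e-05 VA.
Step 10 — Power factor: PF = P/|S| = 0.0001192 (leading).

(a) P = 5.3e-09 W  (b) Q = -4.447e-05 VAR  (c) S = 4.447e-05 VA  (d) PF = 0.0001192 (leading)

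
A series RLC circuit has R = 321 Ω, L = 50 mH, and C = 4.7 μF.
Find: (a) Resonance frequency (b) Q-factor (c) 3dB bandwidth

Step 1 — Resonance condition Im(Z)=0 gives ω₀ = 1/√(LC).
Step 2 — ω₀ = 1/√(0.05·4.7e-06) = 2063 rad/s.
Step 3 — f₀ = ω₀/(2π) = 328.3 Hz.
Step 4 — Series Q: Q = ω₀L/R = 2063·0.05/321 = 0.3213.
Step 5 — 3dB bandwidth: Δω = ω₀/Q = 6420 rad/s; BW = Δω/(2π) = 1022 Hz.

(a) f₀ = 328.3 Hz  (b) Q = 0.3213  (c) BW = 1022 Hz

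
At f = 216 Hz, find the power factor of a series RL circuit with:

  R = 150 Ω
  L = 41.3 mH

Step 1 — Angular frequency: ω = 2π·f = 2π·216 = 1357 rad/s.
Step 2 — Component impedances:
  R: Z = R = 150 Ω
  L: Z = jωL = j·1357·0.0413 = 0 + j56.05 Ω
Step 3 — Series combination: Z_total = R + L = 150 + j56.05 Ω = 160.1∠20.5° Ω.
Step 4 — Power factor: PF = cos(φ) = Re(Z)/|Z| = 150/160.13 = 0.9367.
Step 5 — Type: Im(Z) = 56.05 ⇒ lagging (phase φ = 20.5°).

PF = 0.9367 (lagging, φ = 20.5°)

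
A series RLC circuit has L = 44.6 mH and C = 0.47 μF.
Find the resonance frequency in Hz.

Step 1 — Resonance condition Im(Z)=0 gives ω₀ = 1/√(LC).
Step 2 — ω₀ = 1/√(0.0446·4.7e-07) = 6907 rad/s.
Step 3 — f₀ = ω₀/(2π) = 1099 Hz.

f₀ = 1099 Hz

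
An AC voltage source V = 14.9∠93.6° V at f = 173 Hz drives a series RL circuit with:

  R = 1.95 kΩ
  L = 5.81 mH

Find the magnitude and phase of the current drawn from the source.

Step 1 — Angular frequency: ω = 2π·f = 2π·173 = 1087 rad/s.
Step 2 — Component impedances:
  R: Z = R = 1950 Ω
  L: Z = jωL = j·1087·0.00581 = 0 + j6.315 Ω
Step 3 — Series combination: Z_total = R + L = 1950 + j6.315 Ω = 1950∠0.2° Ω.
Step 4 — Source phasor: V = 14.9∠93.6° V = -0.9356 + j14.87 V.
Step 5 — Ohm's law: I = V / Z_total = (-0.9356 + j14.87) / (1950 + j6.315) = -0.0004551 + j0.007627 A.
Step 6 — Convert to polar: |I| = 0.007641 A, ∠I = 93.4°.

I = 0.007641∠93.4° A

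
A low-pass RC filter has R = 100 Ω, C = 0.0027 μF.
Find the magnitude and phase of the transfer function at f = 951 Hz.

Step 1 — Angular frequency: ω = 2π·951 = 5975 rad/s.
Step 2 — Transfer function: H(jω) = 1/(1 + jωRC).
Step 3 — Denominator: 1 + jωRC = 1 + j·5975·100·2.7e-09 = 1 + j0.001613.
Step 4 — H = 1 - j0.001613.
Step 5 — Magnitude: |H| = 1 (-0.0 dB); phase: φ = -0.1°.

|H| = 1 (-0.0 dB), φ = -0.1°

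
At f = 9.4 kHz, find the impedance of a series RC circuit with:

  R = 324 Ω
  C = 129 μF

Step 1 — Angular frequency: ω = 2π·f = 2π·9400 = 5.906e+04 rad/s.
Step 2 — Component impedances:
  R: Z = R = 324 Ω
  C: Z = 1/(jωC) = -j/(ω·C) = 0 - j0.1313 Ω
Step 3 — Series combination: Z_total = R + C = 324 - j0.1313 Ω = 324∠-0.0° Ω.

Z = 324 - j0.1313 Ω = 324∠-0.0° Ω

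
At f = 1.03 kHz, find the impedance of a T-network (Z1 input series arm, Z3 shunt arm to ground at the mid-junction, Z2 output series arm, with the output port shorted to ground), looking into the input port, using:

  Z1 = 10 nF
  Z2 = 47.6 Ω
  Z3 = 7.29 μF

Step 1 — Angular frequency: ω = 2π·f = 2π·1030 = 6472 rad/s.
Step 2 — Component impedances:
  Z1: Z = 1/(jωC) = -j/(ω·C) = 0 - j1.545e+04 Ω
  Z2: Z = R = 47.6 Ω
  Z3: Z = 1/(jωC) = -j/(ω·C) = 0 - j21.2 Ω
Step 3 — With the output port shorted to ground, the output series arm Z2 runs from the junction to ground; the shunt arm Z3 also runs from the junction to ground. They appear in parallel: Z3 || Z2 = 7.877 - j17.69 Ω.
Step 4 — Series with input arm Z1: Z_in = Z1 + (Z3 || Z2) = 7.877 - j1.547e+04 Ω = 1.547e+04∠-90.0° Ω.

Z = 7.877 - j1.547e+04 Ω = 1.547e+04∠-90.0° Ω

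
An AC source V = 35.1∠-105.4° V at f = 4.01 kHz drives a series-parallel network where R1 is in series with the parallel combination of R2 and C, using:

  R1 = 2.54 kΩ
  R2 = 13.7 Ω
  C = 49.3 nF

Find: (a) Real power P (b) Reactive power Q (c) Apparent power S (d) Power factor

Step 1 — Angular frequency: ω = 2π·f = 2π·4010 = 2.52e+04 rad/s.
Step 2 — Component impedances:
  R1: Z = R = 2540 Ω
  R2: Z = R = 13.7 Ω
  C: Z = 1/(jωC) = -j/(ω·C) = 0 - j805.1 Ω
Step 3 — Parallel branch: R2 || C = 1/(1/R2 + 1/C) = 13.7 - j0.2331 Ω.
Step 4 — Series with R1: Z_total = R1 + (R2 || C) = 2554 - j0.2331 Ω = 2554∠-0.0° Ω.
Step 5 — Source phasor: V = 35.1∠-105.4° V = -9.321 - j33.84 V.
Step 6 — Current: I = V / Z = -0.003649 - j0.01325 A = 0.01374∠-105.4° A.
Step 7 — Complex power: S = V·I* = 0.4824 - j4.403e-05 VA.
Step 8 — Real power: P = Re(S) = 0.4824 W.
Step 9 — Reactive power: Q = Im(S) = -4.403e-05 VAR.
Step 10 — Apparent power: |S| = 0.4824 VA.
Step 11 — Power factor: PF = P/|S| = 1 (leading).

(a) P = 0.4824 W  (b) Q = -4.403e-05 VAR  (c) S = 0.4824 VA  (d) PF = 1 (leading)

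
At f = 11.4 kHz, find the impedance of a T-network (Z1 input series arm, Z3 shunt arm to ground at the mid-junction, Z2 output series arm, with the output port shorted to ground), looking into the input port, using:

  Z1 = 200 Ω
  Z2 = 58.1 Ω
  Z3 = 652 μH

Step 1 — Angular frequency: ω = 2π·f = 2π·1.14e+04 = 7.163e+04 rad/s.
Step 2 — Component impedances:
  Z1: Z = R = 200 Ω
  Z2: Z = R = 58.1 Ω
  Z3: Z = jωL = j·7.163e+04·0.000652 = 0 + j46.7 Ω
Step 3 — With the output port shorted to ground, the output series arm Z2 runs from the junction to ground; the shunt arm Z3 also runs from the junction to ground. They appear in parallel: Z3 || Z2 = 22.8 + j28.37 Ω.
Step 4 — Series with input arm Z1: Z_in = Z1 + (Z3 || Z2) = 222.8 + j28.37 Ω = 224.6∠7.3° Ω.

Z = 222.8 + j28.37 Ω = 224.6∠7.3° Ω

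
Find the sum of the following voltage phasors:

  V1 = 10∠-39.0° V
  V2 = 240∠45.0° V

Step 1 — Convert each phasor to rectangular form:
  V1 = 10·(cos(-39.0°) + j·sin(-39.0°)) = 7.771 - j6.293 V
  V2 = 240·(cos(45.0°) + j·sin(45.0°)) = 169.7 + j169.7 V
Step 2 — Sum components: V_total = 177.5 + j163.4 V.
Step 3 — Convert to polar: |V_total| = 241.3 V, ∠V_total = 42.6°.

V_total = 241.3∠42.6° V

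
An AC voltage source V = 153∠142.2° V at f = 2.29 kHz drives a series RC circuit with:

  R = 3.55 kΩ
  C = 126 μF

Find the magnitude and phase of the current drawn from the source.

Step 1 — Angular frequency: ω = 2π·f = 2π·2290 = 1.439e+04 rad/s.
Step 2 — Component impedances:
  R: Z = R = 3550 Ω
  C: Z = 1/(jωC) = -j/(ω·C) = 0 - j0.5516 Ω
Step 3 — Series combination: Z_total = R + C = 3550 - j0.5516 Ω = 3550∠-0.0° Ω.
Step 4 — Source phasor: V = 153∠142.2° V = -120.9 + j93.77 V.
Step 5 — Ohm's law: I = V / Z_total = (-120.9 + j93.77) / (3550 - j0.5516) = -0.03406 + j0.02641 A.
Step 6 — Convert to polar: |I| = 0.0431 A, ∠I = 142.2°.

I = 0.0431∠142.2° A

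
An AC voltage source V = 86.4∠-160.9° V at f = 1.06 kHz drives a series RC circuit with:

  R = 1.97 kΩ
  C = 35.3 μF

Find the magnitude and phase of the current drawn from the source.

Step 1 — Angular frequency: ω = 2π·f = 2π·1060 = 6660 rad/s.
Step 2 — Component impedances:
  R: Z = R = 1970 Ω
  C: Z = 1/(jωC) = -j/(ω·C) = 0 - j4.253 Ω
Step 3 — Series combination: Z_total = R + C = 1970 - j4.253 Ω = 1970∠-0.1° Ω.
Step 4 — Source phasor: V = 86.4∠-160.9° V = -81.64 - j28.27 V.
Step 5 — Ohm's law: I = V / Z_total = (-81.64 - j28.27) / (1970 - j4.253) = -0.04141 - j0.01444 A.
Step 6 — Convert to polar: |I| = 0.04386 A, ∠I = -160.8°.

I = 0.04386∠-160.8° A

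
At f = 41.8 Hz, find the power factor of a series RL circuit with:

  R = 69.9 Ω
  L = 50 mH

Step 1 — Angular frequency: ω = 2π·f = 2π·41.8 = 262.6 rad/s.
Step 2 — Component impedances:
  R: Z = R = 69.9 Ω
  L: Z = jωL = j·262.6·0.05 = 0 + j13.13 Ω
Step 3 — Series combination: Z_total = R + L = 69.9 + j13.13 Ω = 71.12∠10.6° Ω.
Step 4 — Power factor: PF = cos(φ) = Re(Z)/|Z| = 69.9/71.12 = 0.9828.
Step 5 — Type: Im(Z) = 13.13 ⇒ lagging (phase φ = 10.6°).

PF = 0.9828 (lagging, φ = 10.6°)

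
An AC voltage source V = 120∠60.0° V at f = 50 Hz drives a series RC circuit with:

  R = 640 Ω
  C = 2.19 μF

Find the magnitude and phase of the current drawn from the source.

Step 1 — Angular frequency: ω = 2π·f = 2π·50 = 314.2 rad/s.
Step 2 — Component impedances:
  R: Z = R = 640 Ω
  C: Z = 1/(jωC) = -j/(ω·C) = 0 - j1453 Ω
Step 3 — Series combination: Z_total = R + C = 640 - j1453 Ω = 1588∠-66.2° Ω.
Step 4 — Source phasor: V = 120∠60.0° V = 60 + j103.9 V.
Step 5 — Ohm's law: I = V / Z_total = (60 + j103.9) / (640 - j1453) = -0.04466 + j0.06095 A.
Step 6 — Convert to polar: |I| = 0.07556 A, ∠I = 126.2°.

I = 0.07556∠126.2° A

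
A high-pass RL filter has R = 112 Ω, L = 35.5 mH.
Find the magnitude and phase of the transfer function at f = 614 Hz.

Step 1 — Angular frequency: ω = 2π·614 = 3858 rad/s.
Step 2 — Transfer function: H(jω) = jωL/(R + jωL).
Step 3 — Numerator jωL = j·137; denominator R + jωL = 112 + j137.
Step 4 — H = 0.5992 + j0.4901.
Step 5 — Magnitude: |H| = 0.7741 (-2.2 dB); phase: φ = 39.3°.

|H| = 0.7741 (-2.2 dB), φ = 39.3°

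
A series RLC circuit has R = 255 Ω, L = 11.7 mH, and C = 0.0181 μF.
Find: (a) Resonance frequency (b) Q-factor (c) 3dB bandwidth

Step 1 — Resonance: ω₀ = 1/√(LC) = 1/√(0.0117·1.81e-08) = 6.872e+04 rad/s.
Step 2 — f₀ = ω₀/(2π) = 1.094e+04 Hz.
Step 3 — Series Q: Q = ω₀L/R = 6.872e+04·0.0117/255 = 3.153.
Step 4 — Bandwidth: Δω = ω₀/Q = 2.179e+04 rad/s; BW = Δω/(2π) = 3469 Hz.

(a) f₀ = 1.094e+04 Hz  (b) Q = 3.153  (c) BW = 3469 Hz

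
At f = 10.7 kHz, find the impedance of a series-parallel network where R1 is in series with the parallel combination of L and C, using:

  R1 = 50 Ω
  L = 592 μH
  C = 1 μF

Step 1 — Angular frequency: ω = 2π·f = 2π·1.07e+04 = 6.723e+04 rad/s.
Step 2 — Component impedances:
  R1: Z = R = 50 Ω
  L: Z = jωL = j·6.723e+04·0.000592 = 0 + j39.8 Ω
  C: Z = 1/(jωC) = -j/(ω·C) = 0 - j14.87 Ω
Step 3 — Parallel branch: L || C = 1/(1/L + 1/C) = 0 - j23.75 Ω.
Step 4 — Series with R1: Z_total = R1 + (L || C) = 50 - j23.75 Ω = 55.35∠-25.4° Ω.

Z = 50 - j23.75 Ω = 55.35∠-25.4° Ω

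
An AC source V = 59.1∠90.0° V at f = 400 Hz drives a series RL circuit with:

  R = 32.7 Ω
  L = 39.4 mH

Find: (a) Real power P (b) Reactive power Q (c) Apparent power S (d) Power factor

Step 1 — Angular frequency: ω = 2π·f = 2π·400 = 2513 rad/s.
Step 2 — Component impedances:
  R: Z = R = 32.7 Ω
  L: Z = jωL = j·2513·0.0394 = 0 + j99.02 Ω
Step 3 — Series combination: Z_total = R + L = 32.7 + j99.02 Ω = 104.3∠71.7° Ω.
Step 4 — Source phasor: V = 59.1∠90.0° V = 0 + j59.1 V.
Step 5 — Current: I = V / Z = 0.5381 + j0.1777 A = 0.5667∠18.3° A.
Step 6 — Complex power: S = V·I* = 10.5 + j31.8 VA.
Step 7 — Real power: P = Re(S) = 10.5 W.
Step 8 — Reactive power: Q = Im(S) = 31.8 VAR.
Step 9 — Apparent power: |S| = 33.49 VA.
Step 10 — Power factor: PF = P/|S| = 0.3136 (lagging).

(a) P = 10.5 W  (b) Q = 31.8 VAR  (c) S = 33.49 VA  (d) PF = 0.3136 (lagging)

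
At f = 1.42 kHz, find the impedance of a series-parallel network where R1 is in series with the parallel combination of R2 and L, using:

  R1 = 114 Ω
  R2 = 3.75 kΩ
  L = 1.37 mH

Step 1 — Angular frequency: ω = 2π·f = 2π·1420 = 8922 rad/s.
Step 2 — Component impedances:
  R1: Z = R = 114 Ω
  R2: Z = R = 3750 Ω
  L: Z = jωL = j·8922·0.00137 = 0 + j12.22 Ω
Step 3 — Parallel branch: R2 || L = 1/(1/R2 + 1/L) = 0.03984 + j12.22 Ω.
Step 4 — Series with R1: Z_total = R1 + (R2 || L) = 114 + j12.22 Ω = 114.7∠6.1° Ω.

Z = 114 + j12.22 Ω = 114.7∠6.1° Ω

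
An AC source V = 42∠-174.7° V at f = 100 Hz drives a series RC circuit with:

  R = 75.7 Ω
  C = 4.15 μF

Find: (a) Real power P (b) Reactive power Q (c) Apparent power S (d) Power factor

Step 1 — Angular frequency: ω = 2π·f = 2π·100 = 628.3 rad/s.
Step 2 — Component impedances:
  R: Z = R = 75.7 Ω
  C: Z = 1/(jωC) = -j/(ω·C) = 0 - j383.5 Ω
Step 3 — Series combination: Z_total = R + C = 75.7 - j383.5 Ω = 390.9∠-78.8° Ω.
Step 4 — Source phasor: V = 42∠-174.7° V = -41.82 - j3.88 V.
Step 5 — Current: I = V / Z = -0.01098 - j0.1069 A = 0.1074∠-95.9° A.
Step 6 — Complex power: S = V·I* = 0.8739 - j4.427 VA.
Step 7 — Real power: P = Re(S) = 0.8739 W.
Step 8 — Reactive power: Q = Im(S) = -4.427 VAR.
Step 9 — Apparent power: |S| = 4.513 VA.
Step 10 — Power factor: PF = P/|S| = 0.1937 (leading).

(a) P = 0.8739 W  (b) Q = -4.427 VAR  (c) S = 4.513 VA  (d) PF = 0.1937 (leading)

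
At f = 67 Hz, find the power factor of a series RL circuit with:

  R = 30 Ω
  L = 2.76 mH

Step 1 — Angular frequency: ω = 2π·f = 2π·67 = 421 rad/s.
Step 2 — Component impedances:
  R: Z = R = 30 Ω
  L: Z = jωL = j·421·0.00276 = 0 + j1.162 Ω
Step 3 — Series combination: Z_total = R + L = 30 + j1.162 Ω = 30.02∠2.2° Ω.
Step 4 — Power factor: PF = cos(φ) = Re(Z)/|Z| = 30/30.02 = 0.9993.
Step 5 — Type: Im(Z) = 1.162 ⇒ lagging (phase φ = 2.2°).

PF = 0.9993 (lagging, φ = 2.2°)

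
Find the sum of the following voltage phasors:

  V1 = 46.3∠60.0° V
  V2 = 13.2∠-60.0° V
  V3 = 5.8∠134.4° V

Step 1 — Convert each phasor to rectangular form:
  V1 = 46.3·(cos(60.0°) + j·sin(60.0°)) = 23.15 + j40.1 V
  V2 = 13.2·(cos(-60.0°) + j·sin(-60.0°)) = 6.6 - j11.43 V
  V3 = 5.8·(cos(134.4°) + j·sin(134.4°)) = -4.058 + j4.144 V
Step 2 — Sum components: V_total = 25.69 + j32.81 V.
Step 3 — Convert to polar: |V_total| = 41.67 V, ∠V_total = 51.9°.

V_total = 41.67∠51.9° V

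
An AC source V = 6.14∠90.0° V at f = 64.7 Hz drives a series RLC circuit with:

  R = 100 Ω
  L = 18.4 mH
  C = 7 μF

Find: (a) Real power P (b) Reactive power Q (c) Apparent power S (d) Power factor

Step 1 — Angular frequency: ω = 2π·f = 2π·64.7 = 406.5 rad/s.
Step 2 — Component impedances:
  R: Z = R = 100 Ω
  L: Z = jωL = j·406.5·0.0184 = 0 + j7.48 Ω
  C: Z = 1/(jωC) = -j/(ω·C) = 0 - j351.4 Ω
Step 3 — Series combination: Z_total = R + L + C = 100 - j343.9 Ω = 358.2∠-73.8° Ω.
Step 4 — Source phasor: V = 6.14∠90.0° V = 0 + j6.14 V.
Step 5 — Current: I = V / Z = -0.01646 + j0.004786 A = 0.01714∠163.8° A.
Step 6 — Complex power: S = V·I* = 0.02939 - j0.1011 VA.
Step 7 — Real power: P = Re(S) = 0.02939 W.
Step 8 — Reactive power: Q = Im(S) = -0.1011 VAR.
Step 9 — Apparent power: |S| = 0.1053 VA.
Step 10 — Power factor: PF = P/|S| = 0.2792 (leading).

(a) P = 0.02939 W  (b) Q = -0.1011 VAR  (c) S = 0.1053 VA  (d) PF = 0.2792 (leading)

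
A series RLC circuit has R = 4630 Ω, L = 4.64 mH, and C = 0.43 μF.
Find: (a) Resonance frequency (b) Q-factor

Step 1 — Resonance condition Im(Z)=0 gives ω₀ = 1/√(LC).
Step 2 — ω₀ = 1/√(0.00464·4.3e-07) = 2.239e+04 rad/s.
Step 3 — f₀ = ω₀/(2π) = 3563 Hz.
Step 4 — Series Q: Q = ω₀L/R = 2.239e+04·0.00464/4630 = 0.02244.

(a) f₀ = 3563 Hz  (b) Q = 0.02244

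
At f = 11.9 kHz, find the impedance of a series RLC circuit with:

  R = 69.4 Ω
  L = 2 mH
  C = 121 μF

Step 1 — Angular frequency: ω = 2π·f = 2π·1.19e+04 = 7.477e+04 rad/s.
Step 2 — Component impedances:
  R: Z = R = 69.4 Ω
  L: Z = jωL = j·7.477e+04·0.002 = 0 + j149.5 Ω
  C: Z = 1/(jωC) = -j/(ω·C) = 0 - j0.1105 Ω
Step 3 — Series combination: Z_total = R + L + C = 69.4 + j149.4 Ω = 164.8∠65.1° Ω.

Z = 69.4 + j149.4 Ω = 164.8∠65.1° Ω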